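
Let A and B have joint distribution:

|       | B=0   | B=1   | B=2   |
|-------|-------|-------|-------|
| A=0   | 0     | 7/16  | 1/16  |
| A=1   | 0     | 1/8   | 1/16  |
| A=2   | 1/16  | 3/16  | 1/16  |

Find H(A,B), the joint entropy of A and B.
H(A,B) = -Σ P(A,B) log₂ P(A,B), summed over the non-zero cells:
H(A,B) = -[(7/16)·log₂(7/16) + (1/16)·log₂(1/16) + (1/8)·log₂(1/8) + (1/16)·log₂(1/16) + (1/16)·log₂(1/16) + (3/16)·log₂(3/16) + (1/16)·log₂(1/16)]
  = 0.5218 + 0.2500 + 0.3750 + 0.2500 + 0.2500 + 0.4528 + 0.2500
  = 2.3496 bits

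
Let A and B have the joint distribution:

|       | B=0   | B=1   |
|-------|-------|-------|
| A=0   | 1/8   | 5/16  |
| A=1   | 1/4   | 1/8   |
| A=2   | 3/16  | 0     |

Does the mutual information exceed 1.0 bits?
Marginal P(A) (row sums):
  P(A=0) = 1/8 + 5/16 = 7/16
  P(A=1) = 1/4 + 1/8 = 3/8
  P(A=2) = 3/16 + 0 = 3/16
Marginal P(B) (column sums):
  P(B=0) = 1/8 + 1/4 + 3/16 = 9/16
  P(B=1) = 5/16 + 1/8 + 0 = 7/16

H(A) = -[(7/16)·log₂(7/16) + (3/8)·log₂(3/8) + (3/16)·log₂(3/16)]
  = 0.5218 + 0.5306 + 0.4528
  = 1.5052 bits
H(B) = -[(9/16)·log₂(9/16) + (7/16)·log₂(7/16)]
  = 0.4669 + 0.5218
  = 0.9887 bits
H(A,B) = -[(1/8)·log₂(1/8) + (5/16)·log₂(5/16) + (1/4)·log₂(1/4) + (1/8)·log₂(1/8) + (3/16)·log₂(3/16)]
  = 0.3750 + 0.5244 + 0.5000 + 0.3750 + 0.4528
  = 2.2272 bits

I(A;B) = H(A) + H(B) - H(A,B)
  = 1.5052 + 0.9887 - 2.2272
  = 0.2667 bits

No. I(A;B) = 0.2667 bits, which is ≤ 1.0 bits.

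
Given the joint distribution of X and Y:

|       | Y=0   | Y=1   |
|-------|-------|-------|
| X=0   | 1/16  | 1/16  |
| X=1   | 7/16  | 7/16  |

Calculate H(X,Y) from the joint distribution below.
H(X,Y) = -Σ P(X,Y) log₂ P(X,Y), summed over the non-zero cells:
H(X,Y) = -[(1/16)·log₂(1/16) + (1/16)·log₂(1/16) + (7/16)·log₂(7/16) + (7/16)·log₂(7/16)]
  = 0.2500 + 0.2500 + 0.5218 + 0.5218
  = 1.5436 bits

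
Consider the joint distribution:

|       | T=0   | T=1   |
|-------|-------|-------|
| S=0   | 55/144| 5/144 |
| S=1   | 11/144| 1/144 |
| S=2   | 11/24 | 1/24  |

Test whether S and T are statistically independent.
Marginal P(S) (row sums):
  P(S=0) = 55/144 + 5/144 = 5/12
  P(S=1) = 11/144 + 1/144 = 1/12
  P(S=2) = 11/24 + 1/24 = 1/2
Marginal P(T) (column sums):
  P(T=0) = 55/144 + 11/144 + 11/24 = 11/12
  P(T=1) = 5/144 + 1/144 + 1/24 = 1/12

S and T are independent iff P(S=i,T=j) = P(S=i)·P(T=j) for every cell.
  P(S=0)·P(T=0) = 5/12 × 11/12 = 55/144 = P(S=0,T=0) ✓
  P(S=0)·P(T=1) = 5/12 × 1/12 = 5/144 = P(S=0,T=1) ✓
  P(S=1)·P(T=0) = 1/12 × 11/12 = 11/144 = P(S=1,T=0) ✓
  P(S=1)·P(T=1) = 1/12 × 1/12 = 1/144 = P(S=1,T=1) ✓
  P(S=2)·P(T=0) = 1/2 × 11/12 = 11/24 = P(S=2,T=0) ✓
  P(S=2)·P(T=1) = 1/2 × 1/12 = 1/24 = P(S=2,T=1) ✓

Yes, S and T are independent: every cell factors, so I(S;T) = 0 bits.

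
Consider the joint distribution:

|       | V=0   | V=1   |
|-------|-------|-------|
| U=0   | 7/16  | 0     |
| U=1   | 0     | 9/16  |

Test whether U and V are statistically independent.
Marginal P(U) (row sums):
  P(U=0) = 7/16 + 0 = 7/16
  P(U=1) = 0 + 9/16 = 9/16
Marginal P(V) (column sums):
  P(V=0) = 7/16 + 0 = 7/16
  P(V=1) = 0 + 9/16 = 9/16

U and V are independent iff P(U=i,V=j) = P(U=i)·P(V=j) for every cell.
  P(U=0)·P(V=0) = 7/16 × 7/16 = 49/256, but P(U=0,V=0) = 7/16 ✗

No, U and V are not independent. Quantitatively, I(U;V) > 0:

H(U) = -[(7/16)·log₂(7/16) + (9/16)·log₂(9/16)]
  = 0.5218 + 0.4669
  = 0.9887 bits
H(V) = -[(7/16)·log₂(7/16) + (9/16)·log₂(9/16)]
  = 0.5218 + 0.4669
  = 0.9887 bits
H(U,V) = -[(7/16)·log₂(7/16) + (9/16)·log₂(9/16)]
  = 0.5218 + 0.4669
  = 0.9887 bits
I(U;V) = H(U) + H(V) - H(U,V) = 0.9887 + 0.9887 - 0.9887 = 0.9887 bits > 0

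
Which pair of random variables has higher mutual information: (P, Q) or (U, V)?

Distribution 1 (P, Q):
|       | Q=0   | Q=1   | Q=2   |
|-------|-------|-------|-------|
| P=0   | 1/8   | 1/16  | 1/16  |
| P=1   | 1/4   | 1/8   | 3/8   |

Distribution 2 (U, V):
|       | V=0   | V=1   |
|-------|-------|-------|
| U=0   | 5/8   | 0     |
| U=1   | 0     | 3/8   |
Distribution 1 (P, Q):
Marginal P(P) (row sums):
  P(P=0) = 1/8 + 1/16 + 1/16 = 1/4
  P(P=1) = 1/4 + 1/8 + 3/8 = 3/4
Marginal P(Q) (column sums):
  P(Q=0) = 1/8 + 1/4 = 3/8
  P(Q=1) = 1/16 + 1/8 = 3/16
  P(Q=2) = 1/16 + 3/8 = 7/16

H(P) = -[(1/4)·log₂(1/4) + (3/4)·log₂(3/4)]
  = 0.5000 + 0.3113
  = 0.8113 bits
H(Q) = -[(3/8)·log₂(3/8) + (3/16)·log₂(3/16) + (7/16)·log₂(7/16)]
  = 0.5306 + 0.4528 + 0.5218
  = 1.5052 bits
H(P,Q) = -[(1/8)·log₂(1/8) + (1/16)·log₂(1/16) + (1/16)·log₂(1/16) + (1/4)·log₂(1/4) + (1/8)·log₂(1/8) + (3/8)·log₂(3/8)]
  = 0.3750 + 0.2500 + 0.2500 + 0.5000 + 0.3750 + 0.5306
  = 2.2806 bits

I(P;Q) = H(P) + H(Q) - H(P,Q)
  = 0.8113 + 1.5052 - 2.2806
  = 0.0359 bits

Distribution 2 (U, V):
Marginal P(U) (row sums):
  P(U=0) = 5/8 + 0 = 5/8
  P(U=1) = 0 + 3/8 = 3/8
Marginal P(V) (column sums):
  P(V=0) = 5/8 + 0 = 5/8
  P(V=1) = 0 + 3/8 = 3/8

H(U) = -[(5/8)·log₂(5/8) + (3/8)·log₂(3/8)]
  = 0.4238 + 0.5306
  = 0.9544 bits
H(V) = -[(5/8)·log₂(5/8) + (3/8)·log₂(3/8)]
  = 0.4238 + 0.5306
  = 0.9544 bits
H(U,V) = -[(5/8)·log₂(5/8) + (3/8)·log₂(3/8)]
  = 0.4238 + 0.5306
  = 0.9544 bits

I(U;V) = H(U) + H(V) - H(U,V)
  = 0.9544 + 0.9544 - 0.9544
  = 0.9544 bits

I(U;V) = 0.9544 bits > I(P;Q) = 0.0359 bits, so (U, V) has the higher mutual information (stronger dependence).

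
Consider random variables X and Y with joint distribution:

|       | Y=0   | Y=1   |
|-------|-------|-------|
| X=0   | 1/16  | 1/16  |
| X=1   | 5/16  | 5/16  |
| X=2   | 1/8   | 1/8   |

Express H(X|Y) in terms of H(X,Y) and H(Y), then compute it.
H(X|Y) = H(X,Y) - H(Y)

Marginal P(Y) (column sums):
  P(Y=0) = 1/16 + 5/16 + 1/8 = 1/2
  P(Y=1) = 1/16 + 5/16 + 1/8 = 1/2

H(X,Y) = -[(1/16)·log₂(1/16) + (1/16)·log₂(1/16) + (5/16)·log₂(5/16) + (5/16)·log₂(5/16) + (1/8)·log₂(1/8) + (1/8)·log₂(1/8)]
  = 0.2500 + 0.2500 + 0.5244 + 0.5244 + 0.3750 + 0.3750
  = 2.2988 bits
H(Y) = -[(1/2)·log₂(1/2) + (1/2)·log₂(1/2)]
  = 0.5000 + 0.5000
  = 1.0000 bits

H(X|Y) = 2.2988 - 1.0000 = 1.2988 bits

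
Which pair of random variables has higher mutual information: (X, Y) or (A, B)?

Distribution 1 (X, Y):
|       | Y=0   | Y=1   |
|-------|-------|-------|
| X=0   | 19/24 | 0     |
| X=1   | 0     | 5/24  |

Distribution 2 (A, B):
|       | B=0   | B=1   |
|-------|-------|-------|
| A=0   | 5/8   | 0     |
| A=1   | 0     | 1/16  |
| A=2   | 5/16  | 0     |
Distribution 1 (X, Y):
Marginal P(X) (row sums):
  P(X=0) = 19/24 + 0 = 19/24
  P(X=1) = 0 + 5/24 = 5/24
Marginal P(Y) (column sums):
  P(Y=0) = 19/24 + 0 = 19/24
  P(Y=1) = 0 + 5/24 = 5/24

H(X) = -[(19/24)·log₂(19/24) + (5/24)·log₂(5/24)]
  = 0.2668 + 0.4715
  = 0.7383 bits
H(Y) = -[(19/24)·log₂(19/24) + (5/24)·log₂(5/24)]
  = 0.2668 + 0.4715
  = 0.7383 bits
H(X,Y) = -[(19/24)·log₂(19/24) + (5/24)·log₂(5/24)]
  = 0.2668 + 0.4715
  = 0.7383 bits

I(X;Y) = H(X) + H(Y) - H(X,Y)
  = 0.7383 + 0.7383 - 0.7383
  = 0.7383 bits

Distribution 2 (A, B):
Marginal P(A) (row sums):
  P(A=0) = 5/8 + 0 = 5/8
  P(A=1) = 0 + 1/16 = 1/16
  P(A=2) = 5/16 + 0 = 5/16
Marginal P(B) (column sums):
  P(B=0) = 5/8 + 0 + 5/16 = 15/16
  P(B=1) = 0 + 1/16 + 0 = 1/16

H(A) = -[(5/8)·log₂(5/8) + (1/16)·log₂(1/16) + (5/16)·log₂(5/16)]
  = 0.4238 + 0.2500 + 0.5244
  = 1.1982 bits
H(B) = -[(15/16)·log₂(15/16) + (1/16)·log₂(1/16)]
  = 0.0873 + 0.2500
  = 0.3373 bits
H(A,B) = -[(5/8)·log₂(5/8) + (1/16)·log₂(1/16) + (5/16)·log₂(5/16)]
  = 0.4238 + 0.2500 + 0.5244
  = 1.1982 bits

I(A;B) = H(A) + H(B) - H(A,B)
  = 1.1982 + 0.3373 - 1.1982
  = 0.3373 bits

I(X;Y) = 0.7383 bits > I(A;B) = 0.3373 bits, so (X, Y) has the higher mutual information (stronger dependence).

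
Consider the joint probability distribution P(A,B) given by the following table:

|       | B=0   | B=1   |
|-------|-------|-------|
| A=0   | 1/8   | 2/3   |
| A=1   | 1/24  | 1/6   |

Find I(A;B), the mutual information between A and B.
Marginal P(A) (row sums):
  P(A=0) = 1/8 + 2/3 = 19/24
  P(A=1) = 1/24 + 1/6 = 5/24
Marginal P(B) (column sums):
  P(B=0) = 1/8 + 1/24 = 1/6
  P(B=1) = 2/3 + 1/6 = 5/6

H(A) = -[(19/24)·log₂(19/24) + (5/24)·log₂(5/24)]
  = 0.2668 + 0.4715
  = 0.7383 bits
H(B) = -[(1/6)·log₂(1/6) + (5/6)·log₂(5/6)]
  = 0.4308 + 0.2192
  = 0.6500 bits
H(A,B) = -[(1/8)·log₂(1/8) + (2/3)·log₂(2/3) + (1/24)·log₂(1/24) + (1/6)·log₂(1/6)]
  = 0.3750 + 0.3900 + 0.1910 + 0.4308
  = 1.3868 bits

I(A;B) = H(A) + H(B) - H(A,B)
  = 0.7383 + 0.6500 - 1.3868
  = 0.0015 bits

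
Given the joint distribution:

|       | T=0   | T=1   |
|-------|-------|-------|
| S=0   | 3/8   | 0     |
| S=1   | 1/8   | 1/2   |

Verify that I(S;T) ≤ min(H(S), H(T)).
Marginal P(S) (row sums):
  P(S=0) = 3/8 + 0 = 3/8
  P(S=1) = 1/8 + 1/2 = 5/8
Marginal P(T) (column sums):
  P(T=0) = 3/8 + 1/8 = 1/2
  P(T=1) = 0 + 1/2 = 1/2

H(S) = -[(3/8)·log₂(3/8) + (5/8)·log₂(5/8)]
  = 0.5306 + 0.4238
  = 0.9544 bits
H(T) = -[(1/2)·log₂(1/2) + (1/2)·log₂(1/2)]
  = 0.5000 + 0.5000
  = 1.0000 bits
H(S,T) = -[(3/8)·log₂(3/8) + (1/8)·log₂(1/8) + (1/2)·log₂(1/2)]
  = 0.5306 + 0.3750 + 0.5000
  = 1.4056 bits

I(S;T) = H(S) + H(T) - H(S,T)
  = 0.9544 + 1.0000 - 1.4056
  = 0.5488 bits

min(H(S), H(T)) = min(0.9544, 1.0000) = 0.9544 bits
Since 0.5488 ≤ 0.9544, the bound is satisfied ✓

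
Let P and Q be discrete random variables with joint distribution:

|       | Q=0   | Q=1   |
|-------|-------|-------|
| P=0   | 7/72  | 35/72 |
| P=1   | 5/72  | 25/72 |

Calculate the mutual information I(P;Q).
Marginal P(P) (row sums):
  P(P=0) = 7/72 + 35/72 = 7/12
  P(P=1) = 5/72 + 25/72 = 5/12
Marginal P(Q) (column sums):
  P(Q=0) = 7/72 + 5/72 = 1/6
  P(Q=1) = 35/72 + 25/72 = 5/6

H(P) = -[(7/12)·log₂(7/12) + (5/12)·log₂(5/12)]
  = 0.4536 + 0.5263
  = 0.9799 bits
H(Q) = -[(1/6)·log₂(1/6) + (5/6)·log₂(5/6)]
  = 0.4308 + 0.2192
  = 0.6500 bits
H(P,Q) = -[(7/72)·log₂(7/72) + (35/72)·log₂(35/72) + (5/72)·log₂(5/72) + (25/72)·log₂(25/72)]
  = 0.3269 + 0.5059 + 0.2672 + 0.5299
  = 1.6299 bits

I(P;Q) = H(P) + H(Q) - H(P,Q)
  = 0.9799 + 0.6500 - 1.6299
  = 0.0000 bits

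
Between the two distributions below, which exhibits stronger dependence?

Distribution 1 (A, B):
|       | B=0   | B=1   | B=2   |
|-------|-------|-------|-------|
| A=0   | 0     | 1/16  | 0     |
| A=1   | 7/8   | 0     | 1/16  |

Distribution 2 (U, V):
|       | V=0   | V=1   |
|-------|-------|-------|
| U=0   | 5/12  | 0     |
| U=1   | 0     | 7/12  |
Distribution 1 (A, B):
Marginal P(A) (row sums):
  P(A=0) = 0 + 1/16 + 0 = 1/16
  P(A=1) = 7/8 + 0 + 1/16 = 15/16
Marginal P(B) (column sums):
  P(B=0) = 0 + 7/8 = 7/8
  P(B=1) = 1/16 + 0 = 1/16
  P(B=2) = 0 + 1/16 = 1/16

H(A) = -[(1/16)·log₂(1/16) + (15/16)·log₂(15/16)]
  = 0.2500 + 0.0873
  = 0.3373 bits
H(B) = -[(7/8)·log₂(7/8) + (1/16)·log₂(1/16) + (1/16)·log₂(1/16)]
  = 0.1686 + 0.2500 + 0.2500
  = 0.6686 bits
H(A,B) = -[(1/16)·log₂(1/16) + (7/8)·log₂(7/8) + (1/16)·log₂(1/16)]
  = 0.2500 + 0.1686 + 0.2500
  = 0.6686 bits

I(A;B) = H(A) + H(B) - H(A,B)
  = 0.3373 + 0.6686 - 0.6686
  = 0.3373 bits

Distribution 2 (U, V):
Marginal P(U) (row sums):
  P(U=0) = 5/12 + 0 = 5/12
  P(U=1) = 0 + 7/12 = 7/12
Marginal P(V) (column sums):
  P(V=0) = 5/12 + 0 = 5/12
  P(V=1) = 0 + 7/12 = 7/12

H(U) = -[(5/12)·log₂(5/12) + (7/12)·log₂(7/12)]
  = 0.5263 + 0.4536
  = 0.9799 bits
H(V) = -[(5/12)·log₂(5/12) + (7/12)·log₂(7/12)]
  = 0.5263 + 0.4536
  = 0.9799 bits
H(U,V) = -[(5/12)·log₂(5/12) + (7/12)·log₂(7/12)]
  = 0.5263 + 0.4536
  = 0.9799 bits

I(U;V) = H(U) + H(V) - H(U,V)
  = 0.9799 + 0.9799 - 0.9799
  = 0.9799 bits

I(U;V) = 0.9799 bits > I(A;B) = 0.3373 bits, so (U, V) has the higher mutual information (stronger dependence).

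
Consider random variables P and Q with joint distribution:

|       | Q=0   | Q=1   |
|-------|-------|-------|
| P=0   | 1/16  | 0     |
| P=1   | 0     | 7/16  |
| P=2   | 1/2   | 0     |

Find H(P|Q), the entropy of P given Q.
Marginal P(Q) (column sums):
  P(Q=0) = 1/16 + 0 + 1/2 = 9/16
  P(Q=1) = 0 + 7/16 + 0 = 7/16

H(P|Q) = -Σ P(P,Q)·log₂ P(P|Q), where P(P|Q) = P(P,Q) / P(Q)
  (cells with P(P,Q) = 0 contribute 0)
  (P=0,Q=0): P(P|Q) = (1/16)/(9/16) = 1/9;  -(1/16)·log₂(1/9) = 0.1981
  (P=1,Q=1): P(P|Q) = (7/16)/(7/16) = 1;  -(7/16)·log₂(1) = 0.0000
  (P=2,Q=0): P(P|Q) = (1/2)/(9/16) = 8/9;  -(1/2)·log₂(8/9) = 0.0850
H(P|Q) = 0.1981 + 0.0000 + 0.0850
  = 0.2831 bits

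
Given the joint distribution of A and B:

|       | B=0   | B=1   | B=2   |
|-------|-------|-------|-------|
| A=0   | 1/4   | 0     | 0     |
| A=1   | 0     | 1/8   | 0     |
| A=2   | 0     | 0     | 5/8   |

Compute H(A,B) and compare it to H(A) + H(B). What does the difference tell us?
Marginal P(A) (row sums):
  P(A=0) = 1/4 + 0 + 0 = 1/4
  P(A=1) = 0 + 1/8 + 0 = 1/8
  P(A=2) = 0 + 0 + 5/8 = 5/8
Marginal P(B) (column sums):
  P(B=0) = 1/4 + 0 + 0 = 1/4
  P(B=1) = 0 + 1/8 + 0 = 1/8
  P(B=2) = 0 + 0 + 5/8 = 5/8

H(A,B) = -[(1/4)·log₂(1/4) + (1/8)·log₂(1/8) + (5/8)·log₂(5/8)]
  = 0.5000 + 0.3750 + 0.4238
  = 1.2988 bits
H(A) = -[(1/4)·log₂(1/4) + (1/8)·log₂(1/8) + (5/8)·log₂(5/8)]
  = 0.5000 + 0.3750 + 0.4238
  = 1.2988 bits
H(B) = -[(1/4)·log₂(1/4) + (1/8)·log₂(1/8) + (5/8)·log₂(5/8)]
  = 0.5000 + 0.3750 + 0.4238
  = 1.2988 bits

H(A) + H(B) = 1.2988 + 1.2988 = 2.5976 bits
Difference: H(A) + H(B) - H(A,B) = 2.5976 - 1.2988 = 1.2988 bits = I(A;B)

The difference is the mutual information; it is positive here, so A and B are dependent (knowing one reduces uncertainty about the other by 1.2988 bits).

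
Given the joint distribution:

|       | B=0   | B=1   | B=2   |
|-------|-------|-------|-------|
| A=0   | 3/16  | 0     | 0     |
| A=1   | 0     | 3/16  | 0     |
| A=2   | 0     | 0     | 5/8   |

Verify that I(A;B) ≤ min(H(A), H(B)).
Marginal P(A) (row sums):
  P(A=0) = 3/16 + 0 + 0 = 3/16
  P(A=1) = 0 + 3/16 + 0 = 3/16
  P(A=2) = 0 + 0 + 5/8 = 5/8
Marginal P(B) (column sums):
  P(B=0) = 3/16 + 0 + 0 = 3/16
  P(B=1) = 0 + 3/16 + 0 = 3/16
  P(B=2) = 0 + 0 + 5/8 = 5/8

H(A) = -[(3/16)·log₂(3/16) + (3/16)·log₂(3/16) + (5/8)·log₂(5/8)]
  = 0.4528 + 0.4528 + 0.4238
  = 1.3294 bits
H(B) = -[(3/16)·log₂(3/16) + (3/16)·log₂(3/16) + (5/8)·log₂(5/8)]
  = 0.4528 + 0.4528 + 0.4238
  = 1.3294 bits
H(A,B) = -[(3/16)·log₂(3/16) + (3/16)·log₂(3/16) + (5/8)·log₂(5/8)]
  = 0.4528 + 0.4528 + 0.4238
  = 1.3294 bits

I(A;B) = H(A) + H(B) - H(A,B)
  = 1.3294 + 1.3294 - 1.3294
  = 1.3294 bits

min(H(A), H(B)) = min(1.3294, 1.3294) = 1.3294 bits
Since 1.3294 ≤ 1.3294, the bound is satisfied ✓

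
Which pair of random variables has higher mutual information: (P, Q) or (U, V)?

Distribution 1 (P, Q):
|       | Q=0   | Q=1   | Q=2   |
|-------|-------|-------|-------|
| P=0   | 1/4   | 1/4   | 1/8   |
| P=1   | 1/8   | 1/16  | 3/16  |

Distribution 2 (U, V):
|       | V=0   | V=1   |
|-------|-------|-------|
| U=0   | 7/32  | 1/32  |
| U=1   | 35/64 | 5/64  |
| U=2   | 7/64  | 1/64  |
Distribution 1 (P, Q):
Marginal P(P) (row sums):
  P(P=0) = 1/4 + 1/4 + 1/8 = 5/8
  P(P=1) = 1/8 + 1/16 + 3/16 = 3/8
Marginal P(Q) (column sums):
  P(Q=0) = 1/4 + 1/8 = 3/8
  P(Q=1) = 1/4 + 1/16 = 5/16
  P(Q=2) = 1/8 + 3/16 = 5/16

H(P) = -[(5/8)·log₂(5/8) + (3/8)·log₂(3/8)]
  = 0.4238 + 0.5306
  = 0.9544 bits
H(Q) = -[(3/8)·log₂(3/8) + (5/16)·log₂(5/16) + (5/16)·log₂(5/16)]
  = 0.5306 + 0.5244 + 0.5244
  = 1.5794 bits
H(P,Q) = -[(1/4)·log₂(1/4) + (1/4)·log₂(1/4) + (1/8)·log₂(1/8) + (1/8)·log₂(1/8) + (1/16)·log₂(1/16) + (3/16)·log₂(3/16)]
  = 0.5000 + 0.5000 + 0.3750 + 0.3750 + 0.2500 + 0.4528
  = 2.4528 bits

I(P;Q) = H(P) + H(Q) - H(P,Q)
  = 0.9544 + 1.5794 - 2.4528
  = 0.0810 bits

Distribution 2 (U, V):
Marginal P(U) (row sums):
  P(U=0) = 7/32 + 1/32 = 1/4
  P(U=1) = 35/64 + 5/64 = 5/8
  P(U=2) = 7/64 + 1/64 = 1/8
Marginal P(V) (column sums):
  P(V=0) = 7/32 + 35/64 + 7/64 = 7/8
  P(V=1) = 1/32 + 5/64 + 1/64 = 1/8

H(U) = -[(1/4)·log₂(1/4) + (5/8)·log₂(5/8) + (1/8)·log₂(1/8)]
  = 0.5000 + 0.4238 + 0.3750
  = 1.2988 bits
H(V) = -[(7/8)·log₂(7/8) + (1/8)·log₂(1/8)]
  = 0.1686 + 0.3750
  = 0.5436 bits
H(U,V) = -[(7/32)·log₂(7/32) + (1/32)·log₂(1/32) + (35/64)·log₂(35/64) + (5/64)·log₂(5/64) + (7/64)·log₂(7/64) + (1/64)·log₂(1/64)]
  = 0.4796 + 0.1563 + 0.4762 + 0.2873 + 0.3492 + 0.0938
  = 1.8424 bits

I(U;V) = H(U) + H(V) - H(U,V)
  = 1.2988 + 0.5436 - 1.8424
  = 0.0000 bits

I(P;Q) = 0.0810 bits > I(U;V) = 0.0000 bits, so (P, Q) has the higher mutual information (stronger dependence).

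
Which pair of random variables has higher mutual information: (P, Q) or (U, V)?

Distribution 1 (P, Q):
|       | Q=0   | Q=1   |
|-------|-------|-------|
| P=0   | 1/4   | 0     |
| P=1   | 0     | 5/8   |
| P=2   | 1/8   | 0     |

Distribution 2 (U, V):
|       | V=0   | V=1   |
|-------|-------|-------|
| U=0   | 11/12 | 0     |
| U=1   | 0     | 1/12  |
Distribution 1 (P, Q):
Marginal P(P) (row sums):
  P(P=0) = 1/4 + 0 = 1/4
  P(P=1) = 0 + 5/8 = 5/8
  P(P=2) = 1/8 + 0 = 1/8
Marginal P(Q) (column sums):
  P(Q=0) = 1/4 + 0 + 1/8 = 3/8
  P(Q=1) = 0 + 5/8 + 0 = 5/8

H(P) = -[(1/4)·log₂(1/4) + (5/8)·log₂(5/8) + (1/8)·log₂(1/8)]
  = 0.5000 + 0.4238 + 0.3750
  = 1.2988 bits
H(Q) = -[(3/8)·log₂(3/8) + (5/8)·log₂(5/8)]
  = 0.5306 + 0.4238
  = 0.9544 bits
H(P,Q) = -[(1/4)·log₂(1/4) + (5/8)·log₂(5/8) + (1/8)·log₂(1/8)]
  = 0.5000 + 0.4238 + 0.3750
  = 1.2988 bits

I(P;Q) = H(P) + H(Q) - H(P,Q)
  = 1.2988 + 0.9544 - 1.2988
  = 0.9544 bits

Distribution 2 (U, V):
Marginal P(U) (row sums):
  P(U=0) = 11/12 + 0 = 11/12
  P(U=1) = 0 + 1/12 = 1/12
Marginal P(V) (column sums):
  P(V=0) = 11/12 + 0 = 11/12
  P(V=1) = 0 + 1/12 = 1/12

H(U) = -[(11/12)·log₂(11/12) + (1/12)·log₂(1/12)]
  = 0.1151 + 0.2987
  = 0.4138 bits
H(V) = -[(11/12)·log₂(11/12) + (1/12)·log₂(1/12)]
  = 0.1151 + 0.2987
  = 0.4138 bits
H(U,V) = -[(11/12)·log₂(11/12) + (1/12)·log₂(1/12)]
  = 0.1151 + 0.2987
  = 0.4138 bits

I(U;V) = H(U) + H(V) - H(U,V)
  = 0.4138 + 0.4138 - 0.4138
  = 0.4138 bits

I(P;Q) = 0.9544 bits > I(U;V) = 0.4138 bits, so (P, Q) has the higher mutual information (stronger dependence).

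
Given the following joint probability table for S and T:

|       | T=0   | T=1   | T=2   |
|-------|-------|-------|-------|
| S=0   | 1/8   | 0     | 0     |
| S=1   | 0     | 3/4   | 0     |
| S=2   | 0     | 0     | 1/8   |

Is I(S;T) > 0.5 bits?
Marginal P(S) (row sums):
  P(S=0) = 1/8 + 0 + 0 = 1/8
  P(S=1) = 0 + 3/4 + 0 = 3/4
  P(S=2) = 0 + 0 + 1/8 = 1/8
Marginal P(T) (column sums):
  P(T=0) = 1/8 + 0 + 0 = 1/8
  P(T=1) = 0 + 3/4 + 0 = 3/4
  P(T=2) = 0 + 0 + 1/8 = 1/8

H(S) = -[(1/8)·log₂(1/8) + (3/4)·log₂(3/4) + (1/8)·log₂(1/8)]
  = 0.3750 + 0.3113 + 0.3750
  = 1.0613 bits
H(T) = -[(1/8)·log₂(1/8) + (3/4)·log₂(3/4) + (1/8)·log₂(1/8)]
  = 0.3750 + 0.3113 + 0.3750
  = 1.0613 bits
H(S,T) = -[(1/8)·log₂(1/8) + (3/4)·log₂(3/4) + (1/8)·log₂(1/8)]
  = 0.3750 + 0.3113 + 0.3750
  = 1.0613 bits

I(S;T) = H(S) + H(T) - H(S,T)
  = 1.0613 + 1.0613 - 1.0613
  = 1.0613 bits

Yes. I(S;T) = 1.0613 bits, which is > 0.5 bits.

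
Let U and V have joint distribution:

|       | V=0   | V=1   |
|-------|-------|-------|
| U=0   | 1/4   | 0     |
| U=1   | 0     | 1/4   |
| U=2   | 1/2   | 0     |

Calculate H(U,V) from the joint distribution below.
H(U,V) = -Σ P(U,V) log₂ P(U,V), summed over the non-zero cells:
H(U,V) = -[(1/4)·log₂(1/4) + (1/4)·log₂(1/4) + (1/2)·log₂(1/2)]
  = 0.5000 + 0.5000 + 0.5000
  = 1.5000 bits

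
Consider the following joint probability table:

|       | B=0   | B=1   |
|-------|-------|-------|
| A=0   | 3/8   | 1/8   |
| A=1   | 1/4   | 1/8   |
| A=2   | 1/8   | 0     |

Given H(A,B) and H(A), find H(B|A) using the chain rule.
From the chain rule: H(A,B) = H(A) + H(B|A)
Therefore: H(B|A) = H(A,B) - H(A)

H(A,B) = -[(3/8)·log₂(3/8) + (1/8)·log₂(1/8) + (1/4)·log₂(1/4) + (1/8)·log₂(1/8) + (1/8)·log₂(1/8)]
  = 0.5306 + 0.3750 + 0.5000 + 0.3750 + 0.3750
  = 2.1556 bits
Marginal P(A) (row sums):
  P(A=0) = 3/8 + 1/8 = 1/2
  P(A=1) = 1/4 + 1/8 = 3/8
  P(A=2) = 1/8 + 0 = 1/8
H(A) = -[(1/2)·log₂(1/2) + (3/8)·log₂(3/8) + (1/8)·log₂(1/8)]
  = 0.5000 + 0.5306 + 0.3750
  = 1.4056 bits

H(B|A) = 2.1556 - 1.4056 = 0.7500 bits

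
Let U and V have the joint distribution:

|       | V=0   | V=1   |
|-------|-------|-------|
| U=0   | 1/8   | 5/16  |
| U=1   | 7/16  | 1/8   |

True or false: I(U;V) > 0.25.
Marginal P(U) (row sums):
  P(U=0) = 1/8 + 5/16 = 7/16
  P(U=1) = 7/16 + 1/8 = 9/16
Marginal P(V) (column sums):
  P(V=0) = 1/8 + 7/16 = 9/16
  P(V=1) = 5/16 + 1/8 = 7/16

H(U) = -[(7/16)·log₂(7/16) + (9/16)·log₂(9/16)]
  = 0.5218 + 0.4669
  = 0.9887 bits
H(V) = -[(9/16)·log₂(9/16) + (7/16)·log₂(7/16)]
  = 0.4669 + 0.5218
  = 0.9887 bits
H(U,V) = -[(1/8)·log₂(1/8) + (5/16)·log₂(5/16) + (7/16)·log₂(7/16) + (1/8)·log₂(1/8)]
  = 0.3750 + 0.5244 + 0.5218 + 0.3750
  = 1.7962 bits

I(U;V) = H(U) + H(V) - H(U,V)
  = 0.9887 + 0.9887 - 1.7962
  = 0.1812 bits

False. I(U;V) = 0.1812 bits, which is ≤ 0.25 bits.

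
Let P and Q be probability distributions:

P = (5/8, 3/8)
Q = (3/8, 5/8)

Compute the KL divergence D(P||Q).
D(P||Q) = Σ P(i) log₂(P(i)/Q(i))
  i=0: (5/8) × log₂((5/8)/(3/8)) = (5/8) × log₂(5/3) = 0.4606
  i=1: (3/8) × log₂((3/8)/(5/8)) = (3/8) × log₂(3/5) = -0.2764
D(P||Q) = 0.4606 - 0.2764
  = 0.1842 bits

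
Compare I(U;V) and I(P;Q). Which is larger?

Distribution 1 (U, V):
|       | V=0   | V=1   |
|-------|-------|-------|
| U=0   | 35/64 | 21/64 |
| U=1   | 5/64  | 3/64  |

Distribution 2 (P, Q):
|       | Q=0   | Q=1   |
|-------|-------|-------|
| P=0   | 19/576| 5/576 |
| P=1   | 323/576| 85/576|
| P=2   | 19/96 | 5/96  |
Distribution 1 (U, V):
Marginal P(U) (row sums):
  P(U=0) = 35/64 + 21/64 = 7/8
  P(U=1) = 5/64 + 3/64 = 1/8
Marginal P(V) (column sums):
  P(V=0) = 35/64 + 5/64 = 5/8
  P(V=1) = 21/64 + 3/64 = 3/8

H(U) = -[(7/8)·log₂(7/8) + (1/8)·log₂(1/8)]
  = 0.1686 + 0.3750
  = 0.5436 bits
H(V) = -[(5/8)·log₂(5/8) + (3/8)·log₂(3/8)]
  = 0.4238 + 0.5306
  = 0.9544 bits
H(U,V) = -[(35/64)·log₂(35/64) + (21/64)·log₂(21/64) + (5/64)·log₂(5/64) + (3/64)·log₂(3/64)]
  = 0.4762 + 0.5275 + 0.2873 + 0.2070
  = 1.4980 bits

I(U;V) = H(U) + H(V) - H(U,V)
  = 0.5436 + 0.9544 - 1.4980
  = 0.0000 bits

Distribution 2 (P, Q):
Marginal P(P) (row sums):
  P(P=0) = 19/576 + 5/576 = 1/24
  P(P=1) = 323/576 + 85/576 = 17/24
  P(P=2) = 19/96 + 5/96 = 1/4
Marginal P(Q) (column sums):
  P(Q=0) = 19/576 + 323/576 + 19/96 = 19/24
  P(Q=1) = 5/576 + 85/576 + 5/96 = 5/24

H(P) = -[(1/24)·log₂(1/24) + (17/24)·log₂(17/24) + (1/4)·log₂(1/4)]
  = 0.1910 + 0.3524 + 0.5000
  = 1.0434 bits
H(Q) = -[(19/24)·log₂(19/24) + (5/24)·log₂(5/24)]
  = 0.2668 + 0.4715
  = 0.7383 bits
H(P,Q) = -[(19/576)·log₂(19/576) + (5/576)·log₂(5/576) + (323/576)·log₂(323/576) + (85/576)·log₂(85/576) + (19/96)·log₂(19/96) + (5/96)·log₂(5/96)]
  = 0.1624 + 0.0594 + 0.4680 + 0.4074 + 0.4625 + 0.2220
  = 1.7817 bits

I(P;Q) = H(P) + H(Q) - H(P,Q)
  = 1.0434 + 0.7383 - 1.7817
  = 0.0000 bits

Both joint tables factor as the product of their marginals, so I(U;V) = I(P;Q) = 0 bits: neither is larger (both pairs are independent).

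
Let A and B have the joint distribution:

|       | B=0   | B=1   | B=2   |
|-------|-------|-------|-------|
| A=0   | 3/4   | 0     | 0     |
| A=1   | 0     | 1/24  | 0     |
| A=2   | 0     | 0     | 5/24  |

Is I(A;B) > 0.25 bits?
Marginal P(A) (row sums):
  P(A=0) = 3/4 + 0 + 0 = 3/4
  P(A=1) = 0 + 1/24 + 0 = 1/24
  P(A=2) = 0 + 0 + 5/24 = 5/24
Marginal P(B) (column sums):
  P(B=0) = 3/4 + 0 + 0 = 3/4
  P(B=1) = 0 + 1/24 + 0 = 1/24
  P(B=2) = 0 + 0 + 5/24 = 5/24

H(A) = -[(3/4)·log₂(3/4) + (1/24)·log₂(1/24) + (5/24)·log₂(5/24)]
  = 0.3113 + 0.1910 + 0.4715
  = 0.9738 bits
H(B) = -[(3/4)·log₂(3/4) + (1/24)·log₂(1/24) + (5/24)·log₂(5/24)]
  = 0.3113 + 0.1910 + 0.4715
  = 0.9738 bits
H(A,B) = -[(3/4)·log₂(3/4) + (1/24)·log₂(1/24) + (5/24)·log₂(5/24)]
  = 0.3113 + 0.1910 + 0.4715
  = 0.9738 bits

I(A;B) = H(A) + H(B) - H(A,B)
  = 0.9738 + 0.9738 - 0.9738
  = 0.9738 bits

Yes. I(A;B) = 0.9738 bits, which is > 0.25 bits.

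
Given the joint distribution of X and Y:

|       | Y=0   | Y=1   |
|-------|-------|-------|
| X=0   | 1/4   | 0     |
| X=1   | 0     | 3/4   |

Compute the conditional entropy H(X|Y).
Marginal P(Y) (column sums):
  P(Y=0) = 1/4 + 0 = 1/4
  P(Y=1) = 0 + 3/4 = 3/4

H(X|Y) = -Σ P(X,Y)·log₂ P(X|Y), where P(X|Y) = P(X,Y) / P(Y)
  (cells with P(X,Y) = 0 contribute 0)
  (X=0,Y=0): P(X|Y) = (1/4)/(1/4) = 1;  -(1/4)·log₂(1) = 0.0000
  (X=1,Y=1): P(X|Y) = (3/4)/(3/4) = 1;  -(3/4)·log₂(1) = 0.0000
H(X|Y) = 0.0000 + 0.0000
  = 0.0000 bits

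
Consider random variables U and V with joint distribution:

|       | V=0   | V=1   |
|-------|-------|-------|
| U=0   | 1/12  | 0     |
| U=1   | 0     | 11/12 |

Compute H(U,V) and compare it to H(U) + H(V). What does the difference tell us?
Marginal P(U) (row sums):
  P(U=0) = 1/12 + 0 = 1/12
  P(U=1) = 0 + 11/12 = 11/12
Marginal P(V) (column sums):
  P(V=0) = 1/12 + 0 = 1/12
  P(V=1) = 0 + 11/12 = 11/12

H(U,V) = -[(1/12)·log₂(1/12) + (11/12)·log₂(11/12)]
  = 0.2987 + 0.1151
  = 0.4138 bits
H(U) = -[(1/12)·log₂(1/12) + (11/12)·log₂(11/12)]
  = 0.2987 + 0.1151
  = 0.4138 bits
H(V) = -[(1/12)·log₂(1/12) + (11/12)·log₂(11/12)]
  = 0.2987 + 0.1151
  = 0.4138 bits

H(U) + H(V) = 0.4138 + 0.4138 = 0.8276 bits
Difference: H(U) + H(V) - H(U,V) = 0.8276 - 0.4138 = 0.4138 bits = I(U;V)

The difference is the mutual information; it is positive here, so U and V are dependent (knowing one reduces uncertainty about the other by 0.4138 bits).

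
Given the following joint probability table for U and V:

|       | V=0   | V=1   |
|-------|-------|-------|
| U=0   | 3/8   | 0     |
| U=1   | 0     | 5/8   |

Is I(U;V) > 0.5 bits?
Marginal P(U) (row sums):
  P(U=0) = 3/8 + 0 = 3/8
  P(U=1) = 0 + 5/8 = 5/8
Marginal P(V) (column sums):
  P(V=0) = 3/8 + 0 = 3/8
  P(V=1) = 0 + 5/8 = 5/8

H(U) = -[(3/8)·log₂(3/8) + (5/8)·log₂(5/8)]
  = 0.5306 + 0.4238
  = 0.9544 bits
H(V) = -[(3/8)·log₂(3/8) + (5/8)·log₂(5/8)]
  = 0.5306 + 0.4238
  = 0.9544 bits
H(U,V) = -[(3/8)·log₂(3/8) + (5/8)·log₂(5/8)]
  = 0.5306 + 0.4238
  = 0.9544 bits

I(U;V) = H(U) + H(V) - H(U,V)
  = 0.9544 + 0.9544 - 0.9544
  = 0.9544 bits

Yes. I(U;V) = 0.9544 bits, which is > 0.5 bits.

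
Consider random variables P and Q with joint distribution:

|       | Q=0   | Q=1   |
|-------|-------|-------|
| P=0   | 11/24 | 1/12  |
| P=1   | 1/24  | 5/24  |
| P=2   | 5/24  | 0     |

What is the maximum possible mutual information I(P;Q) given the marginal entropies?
The upper bound on mutual information is I(P;Q) ≤ min(H(P), H(Q)).

Marginal P(P) (row sums):
  P(P=0) = 11/24 + 1/12 = 13/24
  P(P=1) = 1/24 + 5/24 = 1/4
  P(P=2) = 5/24 + 0 = 5/24
Marginal P(Q) (column sums):
  P(Q=0) = 11/24 + 1/24 + 5/24 = 17/24
  P(Q=1) = 1/12 + 5/24 + 0 = 7/24

H(P) = -[(13/24)·log₂(13/24) + (1/4)·log₂(1/4) + (5/24)·log₂(5/24)]
  = 0.4791 + 0.5000 + 0.4715
  = 1.4506 bits
H(Q) = -[(17/24)·log₂(17/24) + (7/24)·log₂(7/24)]
  = 0.3524 + 0.5185
  = 0.8709 bits

Maximum possible I(P;Q) = min(1.4506, 0.8709) = 0.8709 bits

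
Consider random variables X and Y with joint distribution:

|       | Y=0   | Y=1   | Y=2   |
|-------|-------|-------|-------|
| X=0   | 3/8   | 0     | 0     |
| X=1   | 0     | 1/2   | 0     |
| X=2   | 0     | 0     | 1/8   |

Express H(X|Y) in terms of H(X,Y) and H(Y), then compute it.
H(X|Y) = H(X,Y) - H(Y)

Marginal P(Y) (column sums):
  P(Y=0) = 3/8 + 0 + 0 = 3/8
  P(Y=1) = 0 + 1/2 + 0 = 1/2
  P(Y=2) = 0 + 0 + 1/8 = 1/8

H(X,Y) = -[(3/8)·log₂(3/8) + (1/2)·log₂(1/2) + (1/8)·log₂(1/8)]
  = 0.5306 + 0.5000 + 0.3750
  = 1.4056 bits
H(Y) = -[(3/8)·log₂(3/8) + (1/2)·log₂(1/2) + (1/8)·log₂(1/8)]
  = 0.5306 + 0.5000 + 0.3750
  = 1.4056 bits

H(X|Y) = 1.4056 - 1.4056 = 0.0000 bits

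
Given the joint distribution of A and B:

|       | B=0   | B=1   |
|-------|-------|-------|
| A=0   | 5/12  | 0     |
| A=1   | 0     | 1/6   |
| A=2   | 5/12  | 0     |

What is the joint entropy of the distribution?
H(A,B) = -Σ P(A,B) log₂ P(A,B), summed over the non-zero cells:
H(A,B) = -[(5/12)·log₂(5/12) + (1/6)·log₂(1/6) + (5/12)·log₂(5/12)]
  = 0.5263 + 0.4308 + 0.5263
  = 1.4834 bits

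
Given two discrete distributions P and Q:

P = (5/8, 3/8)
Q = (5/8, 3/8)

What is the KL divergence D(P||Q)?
D(P||Q) = Σ P(i) log₂(P(i)/Q(i))
  i=0: (5/8) × log₂((5/8)/(5/8)) = (5/8) × log₂(1) = 0.0000
  i=1: (3/8) × log₂((3/8)/(3/8)) = (3/8) × log₂(1) = 0.0000
D(P||Q) = 0.0000 + 0.0000
  = 0.0000 bits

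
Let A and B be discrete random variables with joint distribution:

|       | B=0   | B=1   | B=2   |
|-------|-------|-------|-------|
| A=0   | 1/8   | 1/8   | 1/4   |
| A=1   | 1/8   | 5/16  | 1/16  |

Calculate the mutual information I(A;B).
Marginal P(A) (row sums):
  P(A=0) = 1/8 + 1/8 + 1/4 = 1/2
  P(A=1) = 1/8 + 5/16 + 1/16 = 1/2
Marginal P(B) (column sums):
  P(B=0) = 1/8 + 1/8 = 1/4
  P(B=1) = 1/8 + 5/16 = 7/16
  P(B=2) = 1/4 + 1/16 = 5/16

H(A) = -[(1/2)·log₂(1/2) + (1/2)·log₂(1/2)]
  = 0.5000 + 0.5000
  = 1.0000 bits
H(B) = -[(1/4)·log₂(1/4) + (7/16)·log₂(7/16) + (5/16)·log₂(5/16)]
  = 0.5000 + 0.5218 + 0.5244
  = 1.5462 bits
H(A,B) = -[(1/8)·log₂(1/8) + (1/8)·log₂(1/8) + (1/4)·log₂(1/4) + (1/8)·log₂(1/8) + (5/16)·log₂(5/16) + (1/16)·log₂(1/16)]
  = 0.3750 + 0.3750 + 0.5000 + 0.3750 + 0.5244 + 0.2500
  = 2.3994 bits

I(A;B) = H(A) + H(B) - H(A,B)
  = 1.0000 + 1.5462 - 2.3994
  = 0.1468 bits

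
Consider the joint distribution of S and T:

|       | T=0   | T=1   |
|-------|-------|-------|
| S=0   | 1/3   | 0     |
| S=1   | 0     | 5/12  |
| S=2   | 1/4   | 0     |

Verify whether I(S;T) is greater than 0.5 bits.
Marginal P(S) (row sums):
  P(S=0) = 1/3 + 0 = 1/3
  P(S=1) = 0 + 5/12 = 5/12
  P(S=2) = 1/4 + 0 = 1/4
Marginal P(T) (column sums):
  P(T=0) = 1/3 + 0 + 1/4 = 7/12
  P(T=1) = 0 + 5/12 + 0 = 5/12

H(S) = -[(1/3)·log₂(1/3) + (5/12)·log₂(5/12) + (1/4)·log₂(1/4)]
  = 0.5283 + 0.5263 + 0.5000
  = 1.5546 bits
H(T) = -[(7/12)·log₂(7/12) + (5/12)·log₂(5/12)]
  = 0.4536 + 0.5263
  = 0.9799 bits
H(S,T) = -[(1/3)·log₂(1/3) + (5/12)·log₂(5/12) + (1/4)·log₂(1/4)]
  = 0.5283 + 0.5263 + 0.5000
  = 1.5546 bits

I(S;T) = H(S) + H(T) - H(S,T)
  = 1.5546 + 0.9799 - 1.5546
  = 0.9799 bits

Yes. I(S;T) = 0.9799 bits, which is > 0.5 bits.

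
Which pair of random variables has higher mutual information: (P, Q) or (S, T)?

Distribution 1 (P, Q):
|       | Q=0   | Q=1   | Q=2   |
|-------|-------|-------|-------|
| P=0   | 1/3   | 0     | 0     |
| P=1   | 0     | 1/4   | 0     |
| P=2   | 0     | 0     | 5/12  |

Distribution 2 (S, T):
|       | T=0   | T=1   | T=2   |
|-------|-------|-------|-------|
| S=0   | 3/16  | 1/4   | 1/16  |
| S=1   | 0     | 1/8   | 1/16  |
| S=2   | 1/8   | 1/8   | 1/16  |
Distribution 1 (P, Q):
Marginal P(P) (row sums):
  P(P=0) = 1/3 + 0 + 0 = 1/3
  P(P=1) = 0 + 1/4 + 0 = 1/4
  P(P=2) = 0 + 0 + 5/12 = 5/12
Marginal P(Q) (column sums):
  P(Q=0) = 1/3 + 0 + 0 = 1/3
  P(Q=1) = 0 + 1/4 + 0 = 1/4
  P(Q=2) = 0 + 0 + 5/12 = 5/12

H(P) = -[(1/3)·log₂(1/3) + (1/4)·log₂(1/4) + (5/12)·log₂(5/12)]
  = 0.5283 + 0.5000 + 0.5263
  = 1.5546 bits
H(Q) = -[(1/3)·log₂(1/3) + (1/4)·log₂(1/4) + (5/12)·log₂(5/12)]
  = 0.5283 + 0.5000 + 0.5263
  = 1.5546 bits
H(P,Q) = -[(1/3)·log₂(1/3) + (1/4)·log₂(1/4) + (5/12)·log₂(5/12)]
  = 0.5283 + 0.5000 + 0.5263
  = 1.5546 bits

I(P;Q) = H(P) + H(Q) - H(P,Q)
  = 1.5546 + 1.5546 - 1.5546
  = 1.5546 bits

Distribution 2 (S, T):
Marginal P(S) (row sums):
  P(S=0) = 3/16 + 1/4 + 1/16 = 1/2
  P(S=1) = 0 + 1/8 + 1/16 = 3/16
  P(S=2) = 1/8 + 1/8 + 1/16 = 5/16
Marginal P(T) (column sums):
  P(T=0) = 3/16 + 0 + 1/8 = 5/16
  P(T=1) = 1/4 + 1/8 + 1/8 = 1/2
  P(T=2) = 1/16 + 1/16 + 1/16 = 3/16

H(S) = -[(1/2)·log₂(1/2) + (3/16)·log₂(3/16) + (5/16)·log₂(5/16)]
  = 0.5000 + 0.4528 + 0.5244
  = 1.4772 bits
H(T) = -[(5/16)·log₂(5/16) + (1/2)·log₂(1/2) + (3/16)·log₂(3/16)]
  = 0.5244 + 0.5000 + 0.4528
  = 1.4772 bits
H(S,T) = -[(3/16)·log₂(3/16) + (1/4)·log₂(1/4) + (1/16)·log₂(1/16) + (1/8)·log₂(1/8) + (1/16)·log₂(1/16) + (1/8)·log₂(1/8) + (1/8)·log₂(1/8) + (1/16)·log₂(1/16)]
  = 0.4528 + 0.5000 + 0.2500 + 0.3750 + 0.2500 + 0.3750 + 0.3750 + 0.2500
  = 2.8278 bits

I(S;T) = H(S) + H(T) - H(S,T)
  = 1.4772 + 1.4772 - 2.8278
  = 0.1266 bits

I(P;Q) = 1.5546 bits > I(S;T) = 0.1266 bits, so (P, Q) has the higher mutual information (stronger dependence).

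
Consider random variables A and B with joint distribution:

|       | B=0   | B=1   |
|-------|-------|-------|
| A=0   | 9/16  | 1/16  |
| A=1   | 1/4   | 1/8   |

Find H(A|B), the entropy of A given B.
Marginal P(B) (column sums):
  P(B=0) = 9/16 + 1/4 = 13/16
  P(B=1) = 1/16 + 1/8 = 3/16

H(A|B) = -Σ P(A,B)·log₂ P(A|B), where P(A|B) = P(A,B) / P(B)
  (A=0,B=0): P(A|B) = (9/16)/(13/16) = 9/13;  -(9/16)·log₂(9/13) = 0.2984
  (A=0,B=1): P(A|B) = (1/16)/(3/16) = 1/3;  -(1/16)·log₂(1/3) = 0.0991
  (A=1,B=0): P(A|B) = (1/4)/(13/16) = 4/13;  -(1/4)·log₂(4/13) = 0.4251
  (A=1,B=1): P(A|B) = (1/8)/(3/16) = 2/3;  -(1/8)·log₂(2/3) = 0.0731
H(A|B) = 0.2984 + 0.0991 + 0.4251 + 0.0731
  = 0.8957 bits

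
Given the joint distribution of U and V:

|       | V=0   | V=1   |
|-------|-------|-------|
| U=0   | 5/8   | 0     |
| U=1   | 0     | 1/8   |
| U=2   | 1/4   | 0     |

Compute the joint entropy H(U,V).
H(U,V) = -Σ P(U,V) log₂ P(U,V), summed over the non-zero cells:
H(U,V) = -[(5/8)·log₂(5/8) + (1/8)·log₂(1/8) + (1/4)·log₂(1/4)]
  = 0.4238 + 0.3750 + 0.5000
  = 1.2988 bits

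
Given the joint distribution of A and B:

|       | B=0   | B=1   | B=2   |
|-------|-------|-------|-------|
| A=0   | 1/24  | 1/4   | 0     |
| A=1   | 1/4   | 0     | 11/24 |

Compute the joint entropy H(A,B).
H(A,B) = -Σ P(A,B) log₂ P(A,B), summed over the non-zero cells:
H(A,B) = -[(1/24)·log₂(1/24) + (1/4)·log₂(1/4) + (1/4)·log₂(1/4) + (11/24)·log₂(11/24)]
  = 0.1910 + 0.5000 + 0.5000 + 0.5159
  = 1.7069 bits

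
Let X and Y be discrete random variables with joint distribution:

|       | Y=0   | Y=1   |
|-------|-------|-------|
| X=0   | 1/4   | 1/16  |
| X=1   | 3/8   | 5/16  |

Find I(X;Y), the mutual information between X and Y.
Marginal P(X) (row sums):
  P(X=0) = 1/4 + 1/16 = 5/16
  P(X=1) = 3/8 + 5/16 = 11/16
Marginal P(Y) (column sums):
  P(Y=0) = 1/4 + 3/8 = 5/8
  P(Y=1) = 1/16 + 5/16 = 3/8

H(X) = -[(5/16)·log₂(5/16) + (11/16)·log₂(11/16)]
  = 0.5244 + 0.3716
  = 0.8960 bits
H(Y) = -[(5/8)·log₂(5/8) + (3/8)·log₂(3/8)]
  = 0.4238 + 0.5306
  = 0.9544 bits
H(X,Y) = -[(1/4)·log₂(1/4) + (1/16)·log₂(1/16) + (3/8)·log₂(3/8) + (5/16)·log₂(5/16)]
  = 0.5000 + 0.2500 + 0.5306 + 0.5244
  = 1.8050 bits

I(X;Y) = H(X) + H(Y) - H(X,Y)
  = 0.8960 + 0.9544 - 1.8050
  = 0.0454 bits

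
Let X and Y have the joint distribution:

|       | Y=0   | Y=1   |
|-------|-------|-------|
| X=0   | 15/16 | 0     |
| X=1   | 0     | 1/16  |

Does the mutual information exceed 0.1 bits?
Marginal P(X) (row sums):
  P(X=0) = 15/16 + 0 = 15/16
  P(X=1) = 0 + 1/16 = 1/16
Marginal P(Y) (column sums):
  P(Y=0) = 15/16 + 0 = 15/16
  P(Y=1) = 0 + 1/16 = 1/16

H(X) = -[(15/16)·log₂(15/16) + (1/16)·log₂(1/16)]
  = 0.0873 + 0.2500
  = 0.3373 bits
H(Y) = -[(15/16)·log₂(15/16) + (1/16)·log₂(1/16)]
  = 0.0873 + 0.2500
  = 0.3373 bits
H(X,Y) = -[(15/16)·log₂(15/16) + (1/16)·log₂(1/16)]
  = 0.0873 + 0.2500
  = 0.3373 bits

I(X;Y) = H(X) + H(Y) - H(X,Y)
  = 0.3373 + 0.3373 - 0.3373
  = 0.3373 bits

Yes. I(X;Y) = 0.3373 bits, which is > 0.1 bits.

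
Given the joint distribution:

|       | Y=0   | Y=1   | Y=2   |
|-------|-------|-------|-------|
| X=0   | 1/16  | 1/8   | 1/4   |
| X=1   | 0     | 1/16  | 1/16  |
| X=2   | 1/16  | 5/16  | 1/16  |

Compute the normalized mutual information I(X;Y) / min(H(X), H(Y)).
Marginal P(X) (row sums):
  P(X=0) = 1/16 + 1/8 + 1/4 = 7/16
  P(X=1) = 0 + 1/16 + 1/16 = 1/8
  P(X=2) = 1/16 + 5/16 + 1/16 = 7/16
Marginal P(Y) (column sums):
  P(Y=0) = 1/16 + 0 + 1/16 = 1/8
  P(Y=1) = 1/8 + 1/16 + 5/16 = 1/2
  P(Y=2) = 1/4 + 1/16 + 1/16 = 3/8

H(X) = -[(7/16)·log₂(7/16) + (1/8)·log₂(1/8) + (7/16)·log₂(7/16)]
  = 0.5218 + 0.3750 + 0.5218
  = 1.4186 bits
H(Y) = -[(1/8)·log₂(1/8) + (1/2)·log₂(1/2) + (3/8)·log₂(3/8)]
  = 0.3750 + 0.5000 + 0.5306
  = 1.4056 bits
H(X,Y) = -[(1/16)·log₂(1/16) + (1/8)·log₂(1/8) + (1/4)·log₂(1/4) + (1/16)·log₂(1/16) + (1/16)·log₂(1/16) + (1/16)·log₂(1/16) + (5/16)·log₂(5/16) + (1/16)·log₂(1/16)]
  = 0.2500 + 0.3750 + 0.5000 + 0.2500 + 0.2500 + 0.2500 + 0.5244 + 0.2500
  = 2.6494 bits

I(X;Y) = H(X) + H(Y) - H(X,Y)
  = 1.4186 + 1.4056 - 2.6494
  = 0.1748 bits

min(H(X), H(Y)) = min(1.4186, 1.4056) = 1.4056 bits
Normalized MI = 0.1748 / 1.4056 = 0.1244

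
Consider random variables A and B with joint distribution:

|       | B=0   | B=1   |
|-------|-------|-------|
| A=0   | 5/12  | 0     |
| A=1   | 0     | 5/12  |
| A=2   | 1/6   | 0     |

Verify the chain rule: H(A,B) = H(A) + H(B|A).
Left side:
H(A,B) = -[(5/12)·log₂(5/12) + (5/12)·log₂(5/12) + (1/6)·log₂(1/6)]
  = 0.5263 + 0.5263 + 0.4308
  = 1.4834 bits

Right side:
Marginal P(A) (row sums):
  P(A=0) = 5/12 + 0 = 5/12
  P(A=1) = 0 + 5/12 = 5/12
  P(A=2) = 1/6 + 0 = 1/6
H(A) = -[(5/12)·log₂(5/12) + (5/12)·log₂(5/12) + (1/6)·log₂(1/6)]
  = 0.5263 + 0.5263 + 0.4308
  = 1.4834 bits
H(B|A) = -Σ P(A,B)·log₂ P(B|A), where P(B|A) = P(A,B) / P(A)
  (cells with P(A,B) = 0 contribute 0)
  (A=0,B=0): P(B|A) = (5/12)/(5/12) = 1;  -(5/12)·log₂(1) = 0.0000
  (A=1,B=1): P(B|A) = (5/12)/(5/12) = 1;  -(5/12)·log₂(1) = 0.0000
  (A=2,B=0): P(B|A) = (1/6)/(1/6) = 1;  -(1/6)·log₂(1) = 0.0000
H(B|A) = 0.0000 + 0.0000 + 0.0000
  = 0.0000 bits
H(A) + H(B|A) = 1.4834 + 0.0000 = 1.4834 bits

Both sides equal 1.4834 bits, so the chain rule holds ✓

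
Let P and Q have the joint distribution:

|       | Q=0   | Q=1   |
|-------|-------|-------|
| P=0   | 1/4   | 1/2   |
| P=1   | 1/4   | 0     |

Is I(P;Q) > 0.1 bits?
Marginal P(P) (row sums):
  P(P=0) = 1/4 + 1/2 = 3/4
  P(P=1) = 1/4 + 0 = 1/4
Marginal P(Q) (column sums):
  P(Q=0) = 1/4 + 1/4 = 1/2
  P(Q=1) = 1/2 + 0 = 1/2

H(P) = -[(3/4)·log₂(3/4) + (1/4)·log₂(1/4)]
  = 0.3113 + 0.5000
  = 0.8113 bits
H(Q) = -[(1/2)·log₂(1/2) + (1/2)·log₂(1/2)]
  = 0.5000 + 0.5000
  = 1.0000 bits
H(P,Q) = -[(1/4)·log₂(1/4) + (1/2)·log₂(1/2) + (1/4)·log₂(1/4)]
  = 0.5000 + 0.5000 + 0.5000
  = 1.5000 bits

I(P;Q) = H(P) + H(Q) - H(P,Q)
  = 0.8113 + 1.0000 - 1.5000
  = 0.3113 bits

Yes. I(P;Q) = 0.3113 bits, which is > 0.1 bits.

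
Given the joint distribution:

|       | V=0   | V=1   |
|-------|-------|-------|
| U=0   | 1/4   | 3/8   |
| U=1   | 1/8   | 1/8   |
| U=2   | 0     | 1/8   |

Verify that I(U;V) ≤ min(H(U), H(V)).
Marginal P(U) (row sums):
  P(U=0) = 1/4 + 3/8 = 5/8
  P(U=1) = 1/8 + 1/8 = 1/4
  P(U=2) = 0 + 1/8 = 1/8
Marginal P(V) (column sums):
  P(V=0) = 1/4 + 1/8 + 0 = 3/8
  P(V=1) = 3/8 + 1/8 + 1/8 = 5/8

H(U) = -[(5/8)·log₂(5/8) + (1/4)·log₂(1/4) + (1/8)·log₂(1/8)]
  = 0.4238 + 0.5000 + 0.3750
  = 1.2988 bits
H(V) = -[(3/8)·log₂(3/8) + (5/8)·log₂(5/8)]
  = 0.5306 + 0.4238
  = 0.9544 bits
H(U,V) = -[(1/4)·log₂(1/4) + (3/8)·log₂(3/8) + (1/8)·log₂(1/8) + (1/8)·log₂(1/8) + (1/8)·log₂(1/8)]
  = 0.5000 + 0.5306 + 0.3750 + 0.3750 + 0.3750
  = 2.1556 bits

I(U;V) = H(U) + H(V) - H(U,V)
  = 1.2988 + 0.9544 - 2.1556
  = 0.0976 bits

min(H(U), H(V)) = min(1.2988, 0.9544) = 0.9544 bits
Since 0.0976 ≤ 0.9544, the bound is satisfied ✓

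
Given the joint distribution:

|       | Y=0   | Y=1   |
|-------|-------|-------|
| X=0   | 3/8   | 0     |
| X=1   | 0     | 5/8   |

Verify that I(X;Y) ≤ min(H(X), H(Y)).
Marginal P(X) (row sums):
  P(X=0) = 3/8 + 0 = 3/8
  P(X=1) = 0 + 5/8 = 5/8
Marginal P(Y) (column sums):
  P(Y=0) = 3/8 + 0 = 3/8
  P(Y=1) = 0 + 5/8 = 5/8

H(X) = -[(3/8)·log₂(3/8) + (5/8)·log₂(5/8)]
  = 0.5306 + 0.4238
  = 0.9544 bits
H(Y) = -[(3/8)·log₂(3/8) + (5/8)·log₂(5/8)]
  = 0.5306 + 0.4238
  = 0.9544 bits
H(X,Y) = -[(3/8)·log₂(3/8) + (5/8)·log₂(5/8)]
  = 0.5306 + 0.4238
  = 0.9544 bits

I(X;Y) = H(X) + H(Y) - H(X,Y)
  = 0.9544 + 0.9544 - 0.9544
  = 0.9544 bits

min(H(X), H(Y)) = min(0.9544, 0.9544) = 0.9544 bits
Since 0.9544 ≤ 0.9544, the bound is satisfied ✓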